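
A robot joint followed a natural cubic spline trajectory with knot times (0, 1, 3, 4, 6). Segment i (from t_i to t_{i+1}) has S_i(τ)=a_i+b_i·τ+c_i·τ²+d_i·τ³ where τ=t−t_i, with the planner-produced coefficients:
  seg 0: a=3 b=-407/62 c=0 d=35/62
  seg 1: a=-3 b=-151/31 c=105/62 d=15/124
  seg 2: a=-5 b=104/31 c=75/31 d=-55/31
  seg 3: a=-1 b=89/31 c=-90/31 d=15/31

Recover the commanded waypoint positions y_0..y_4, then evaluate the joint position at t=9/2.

y_0=3 y_1=-3 y_2=-5 y_3=-1 y_4=-3
S(9/2) = -57/248

y_0 = S_0(0) = a_0 = 3
y_1 = S_1(0) = a_1 = -3
y_2 = S_2(0) = a_2 = -5
y_3 = S_3(0) = a_3 = -1
y_4 = S_3(2) = -3
t_q=9/2 is in segment 3 (τ=1/2); S_3(τ)=-57/248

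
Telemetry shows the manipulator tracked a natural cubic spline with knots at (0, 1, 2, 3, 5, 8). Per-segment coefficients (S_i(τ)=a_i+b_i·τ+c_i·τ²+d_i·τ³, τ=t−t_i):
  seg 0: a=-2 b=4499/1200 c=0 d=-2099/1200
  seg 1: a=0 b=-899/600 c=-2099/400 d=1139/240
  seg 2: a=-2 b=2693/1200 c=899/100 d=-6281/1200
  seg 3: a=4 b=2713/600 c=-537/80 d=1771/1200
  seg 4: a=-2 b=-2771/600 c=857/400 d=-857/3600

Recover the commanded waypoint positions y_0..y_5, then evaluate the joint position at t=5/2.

y_0=-2 y_1=0 y_2=-2 y_3=4 y_4=-2 y_5=-3
S(5/2) = 2289/3200

y_0 = S_0(0) = a_0 = -2
y_1 = S_1(0) = a_1 = 0
y_2 = S_2(0) = a_2 = -2
y_3 = S_3(0) = a_3 = 4
y_4 = S_4(0) = a_4 = -2
y_5 = S_4(3) = -3
t_q=5/2 is in segment 2 (τ=1/2); S_2(τ)=2289/3200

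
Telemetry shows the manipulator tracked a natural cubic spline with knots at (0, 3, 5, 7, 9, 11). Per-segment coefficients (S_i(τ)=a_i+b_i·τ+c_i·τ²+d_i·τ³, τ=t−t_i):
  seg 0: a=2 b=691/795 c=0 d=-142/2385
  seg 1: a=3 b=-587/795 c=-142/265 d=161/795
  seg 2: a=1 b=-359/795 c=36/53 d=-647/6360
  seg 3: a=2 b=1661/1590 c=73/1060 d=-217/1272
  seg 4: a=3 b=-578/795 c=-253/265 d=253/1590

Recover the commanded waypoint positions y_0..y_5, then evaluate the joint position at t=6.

y_0=2 y_1=3 y_2=1 y_3=2 y_4=3 y_5=-1
S(6) = 2387/2120

y_0 = S_0(0) = a_0 = 2
y_1 = S_1(0) = a_1 = 3
y_2 = S_2(0) = a_2 = 1
y_3 = S_3(0) = a_3 = 2
y_4 = S_4(0) = a_4 = 3
y_5 = S_4(2) = -1
t_q=6 is in segment 2 (τ=1); S_2(τ)=2387/2120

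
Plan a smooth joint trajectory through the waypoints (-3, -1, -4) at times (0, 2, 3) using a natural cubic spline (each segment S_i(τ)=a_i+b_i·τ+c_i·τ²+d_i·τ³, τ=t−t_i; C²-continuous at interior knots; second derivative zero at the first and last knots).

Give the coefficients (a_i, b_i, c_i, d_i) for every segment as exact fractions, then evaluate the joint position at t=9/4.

Δ: Δ0=1, Δ1=-3
row 1: diag=6, rhs=-24; c'=1/6, d'=-4
back: M1=-4
M: M0=0, M1=-4, M2=0
seg 0: a=-3, c=M0/2=0, d=(M1−M0)/(6·2)=-1/3, b=Δ0−h0·(2M0+M1)/6=7/3
seg 1: a=-1, c=M1/2=-2, d=(M2−M1)/(6·1)=2/3, b=Δ1−h1·(2M1+M2)/6=-5/3
t_q=9/4 → seg 1, τ=1/4; S=-1+-5/3·τ+-2·τ²+2/3·τ³=-49/32

  seg 0: a=-3 b=7/3 c=0 d=-1/3
  seg 1: a=-1 b=-5/3 c=-2 d=2/3
S(9/4) = -49/32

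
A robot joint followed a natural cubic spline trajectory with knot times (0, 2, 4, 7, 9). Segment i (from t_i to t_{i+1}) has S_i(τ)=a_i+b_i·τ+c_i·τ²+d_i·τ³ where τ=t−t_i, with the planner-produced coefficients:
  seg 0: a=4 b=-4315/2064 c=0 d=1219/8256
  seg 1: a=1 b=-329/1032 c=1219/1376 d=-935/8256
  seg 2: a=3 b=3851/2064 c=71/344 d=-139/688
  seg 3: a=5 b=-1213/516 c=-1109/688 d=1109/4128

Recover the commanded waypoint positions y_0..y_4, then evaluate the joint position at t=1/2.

y_0 = S_0(0) = a_0 = 4
y_1 = S_1(0) = a_1 = 1
y_2 = S_2(0) = a_2 = 3
y_3 = S_3(0) = a_3 = 5
y_4 = S_3(2) = -4
t_q=1/2 is in segment 0 (τ=1/2); S_0(τ)=65457/22016

y_0=4 y_1=1 y_2=3 y_3=5 y_4=-4
S(1/2) = 65457/22016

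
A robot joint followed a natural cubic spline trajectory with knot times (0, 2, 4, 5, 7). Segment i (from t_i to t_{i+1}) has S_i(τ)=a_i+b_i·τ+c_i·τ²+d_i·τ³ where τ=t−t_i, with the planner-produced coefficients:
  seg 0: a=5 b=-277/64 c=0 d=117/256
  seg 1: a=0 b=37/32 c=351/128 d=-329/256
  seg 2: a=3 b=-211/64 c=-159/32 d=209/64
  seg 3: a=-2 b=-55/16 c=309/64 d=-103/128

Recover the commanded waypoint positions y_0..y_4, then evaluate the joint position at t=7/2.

y_0=5 y_1=0 y_2=3 y_3=-2 y_4=4
S(7/2) = 7305/2048

y_0 = S_0(0) = a_0 = 5
y_1 = S_1(0) = a_1 = 0
y_2 = S_2(0) = a_2 = 3
y_3 = S_3(0) = a_3 = -2
y_4 = S_3(2) = 4
t_q=7/2 is in segment 1 (τ=3/2); S_1(τ)=7305/2048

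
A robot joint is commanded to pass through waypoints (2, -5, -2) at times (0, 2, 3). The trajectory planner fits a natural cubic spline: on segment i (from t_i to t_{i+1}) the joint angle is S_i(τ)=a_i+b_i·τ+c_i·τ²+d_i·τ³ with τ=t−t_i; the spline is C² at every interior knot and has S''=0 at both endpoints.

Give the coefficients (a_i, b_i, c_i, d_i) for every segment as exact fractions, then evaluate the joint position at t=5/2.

Δ: Δ0=-7/2, Δ1=3
row 1: diag=6, rhs=39; c'=1/6, d'=13/2
back: M1=13/2
M: M0=0, M1=13/2, M2=0
seg 0: a=2, c=M0/2=0, d=(M1−M0)/(6·2)=13/24, b=Δ0−h0·(2M0+M1)/6=-17/3
seg 1: a=-5, c=M1/2=13/4, d=(M2−M1)/(6·1)=-13/12, b=Δ1−h1·(2M1+M2)/6=5/6
t_q=5/2 → seg 1, τ=1/2; S=-5+5/6·τ+13/4·τ²+-13/12·τ³=-125/32

  seg 0: a=2 b=-17/3 c=0 d=13/24
  seg 1: a=-5 b=5/6 c=13/4 d=-13/12
S(5/2) = -125/32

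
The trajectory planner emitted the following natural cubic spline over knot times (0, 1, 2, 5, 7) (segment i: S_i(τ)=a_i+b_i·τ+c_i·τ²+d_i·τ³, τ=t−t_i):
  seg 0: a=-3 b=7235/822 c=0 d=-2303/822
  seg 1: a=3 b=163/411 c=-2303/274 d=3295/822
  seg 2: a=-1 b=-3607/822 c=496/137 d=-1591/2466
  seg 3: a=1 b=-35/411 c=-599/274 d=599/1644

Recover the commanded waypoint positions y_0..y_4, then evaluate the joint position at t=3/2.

y_0 = S_0(0) = a_0 = -3
y_1 = S_1(0) = a_1 = 3
y_2 = S_2(0) = a_2 = -1
y_3 = S_3(0) = a_3 = 1
y_4 = S_3(2) = -5
t_q=3/2 is in segment 1 (τ=1/2); S_1(τ)=3503/2192

y_0=-3 y_1=3 y_2=-1 y_3=1 y_4=-5
S(3/2) = 3503/2192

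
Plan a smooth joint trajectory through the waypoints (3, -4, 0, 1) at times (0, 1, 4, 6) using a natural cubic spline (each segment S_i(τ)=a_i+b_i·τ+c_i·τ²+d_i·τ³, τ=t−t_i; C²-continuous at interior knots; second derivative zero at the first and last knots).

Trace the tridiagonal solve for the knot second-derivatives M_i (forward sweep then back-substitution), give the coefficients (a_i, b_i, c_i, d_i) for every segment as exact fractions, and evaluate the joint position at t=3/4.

Δ: Δ0=-7, Δ1=4/3, Δ2=1/2
row 1: diag=8, rhs=50; c'=3/8, d'=25/4
row 2: denom=10−3·3/8=71/8; d'=(-5−3·25/4)/(71/8)=-190/71
back: M2=-190/71
back: M1=25/4−3/8·-190/71=515/71
M: M0=0, M1=515/71, M2=-190/71, M3=0
seg 0: a=3, c=M0/2=0, d=(M1−M0)/(6·1)=515/426, b=Δ0−h0·(2M0+M1)/6=-3497/426
seg 1: a=-4, c=M1/2=515/142, d=(M2−M1)/(6·3)=-235/426, b=Δ1−h1·(2M1+M2)/6=-976/213
seg 2: a=0, c=M2/2=-95/71, d=(M3−M2)/(6·2)=95/426, b=Δ2−h2·(2M2+M3)/6=973/426
t_q=3/4 → seg 0, τ=3/4; S=3+-3497/426·τ+0·τ²+515/426·τ³=-24053/9088

  seg 0: a=3 b=-3497/426 c=0 d=515/426
  seg 1: a=-4 b=-976/213 c=515/142 d=-235/426
  seg 2: a=0 b=973/426 c=-95/71 d=95/426
S(3/4) = -24053/9088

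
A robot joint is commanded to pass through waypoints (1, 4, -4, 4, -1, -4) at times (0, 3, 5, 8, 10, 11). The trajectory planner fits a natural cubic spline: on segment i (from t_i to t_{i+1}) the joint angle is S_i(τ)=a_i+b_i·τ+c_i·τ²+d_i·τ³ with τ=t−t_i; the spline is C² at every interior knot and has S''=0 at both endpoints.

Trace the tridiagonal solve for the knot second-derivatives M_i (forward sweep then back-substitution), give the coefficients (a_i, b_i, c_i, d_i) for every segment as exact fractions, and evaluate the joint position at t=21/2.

Δ: Δ0=1, Δ1=-4, Δ2=8/3, Δ3=-5/2, Δ4=-3
row 1: diag=10, rhs=-30; c'=1/5, d'=-3
row 2: denom=10−2·1/5=48/5; d'=(40−2·-3)/(48/5)=115/24
row 3: denom=10−3·5/16=145/16; d'=(-31−3·115/24)/(145/16)=-726/145
row 4: denom=6−2·32/145=806/145; d'=(-3−2·-726/145)/(806/145)=1017/806
back: M4=1017/806
back: M3=-726/145−32/145·1017/806=-2130/403
back: M2=115/24−5/16·-2130/403=7790/1209
back: M1=-3−1/5·7790/1209=-5185/1209
M: M0=0, M1=-5185/1209, M2=7790/1209, M3=-2130/403, M4=1017/806, M5=0
seg 0: a=1, c=M0/2=0, d=(M1−M0)/(6·3)=-5185/21762, b=Δ0−h0·(2M0+M1)/6=7603/2418
seg 1: a=4, c=M1/2=-5185/2418, d=(M2−M1)/(6·2)=4325/4836, b=Δ1−h1·(2M1+M2)/6=-3976/1209
seg 2: a=-4, c=M2/2=3895/1209, d=(M3−M2)/(6·3)=-7090/10881, b=Δ2−h2·(2M2+M3)/6=-457/403
seg 3: a=4, c=M3/2=-1065/403, d=(M4−M3)/(6·2)=1759/3224, b=Δ3−h3·(2M3+M4)/6=243/403
seg 4: a=-1, c=M4/2=1017/1612, d=(M5−M4)/(6·1)=-339/1612, b=Δ4−h4·(2M4+M5)/6=-2757/806
t_q=21/2 → seg 4, τ=1/2; S=-1+-2757/806·τ+1017/1612·τ²+-339/1612·τ³=-33257/12896

  seg 0: a=1 b=7603/2418 c=0 d=-5185/21762
  seg 1: a=4 b=-3976/1209 c=-5185/2418 d=4325/4836
  seg 2: a=-4 b=-457/403 c=3895/1209 d=-7090/10881
  seg 3: a=4 b=243/403 c=-1065/403 d=1759/3224
  seg 4: a=-1 b=-2757/806 c=1017/1612 d=-339/1612
S(21/2) = -33257/12896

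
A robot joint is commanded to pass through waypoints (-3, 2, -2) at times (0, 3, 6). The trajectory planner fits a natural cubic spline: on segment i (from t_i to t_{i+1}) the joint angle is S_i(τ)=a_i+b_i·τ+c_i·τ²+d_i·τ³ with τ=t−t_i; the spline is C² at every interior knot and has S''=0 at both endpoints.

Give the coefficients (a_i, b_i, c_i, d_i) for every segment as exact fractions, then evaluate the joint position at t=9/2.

Δ: Δ0=5/3, Δ1=-4/3
row 1: diag=12, rhs=-18; c'=1/4, d'=-3/2
back: M1=-3/2
M: M0=0, M1=-3/2, M2=0
seg 0: a=-3, c=M0/2=0, d=(M1−M0)/(6·3)=-1/12, b=Δ0−h0·(2M0+M1)/6=29/12
seg 1: a=2, c=M1/2=-3/4, d=(M2−M1)/(6·3)=1/12, b=Δ1−h1·(2M1+M2)/6=1/6
t_q=9/2 → seg 1, τ=3/2; S=2+1/6·τ+-3/4·τ²+1/12·τ³=27/32

  seg 0: a=-3 b=29/12 c=0 d=-1/12
  seg 1: a=2 b=1/6 c=-3/4 d=1/12
S(9/2) = 27/32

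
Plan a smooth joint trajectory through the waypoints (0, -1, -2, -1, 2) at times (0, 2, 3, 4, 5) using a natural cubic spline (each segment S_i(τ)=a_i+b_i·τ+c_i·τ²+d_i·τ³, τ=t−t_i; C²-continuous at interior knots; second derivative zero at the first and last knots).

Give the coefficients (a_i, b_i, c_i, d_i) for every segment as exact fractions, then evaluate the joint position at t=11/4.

Δ: Δ0=-1/2, Δ1=-1, Δ2=1, Δ3=3
row 1: diag=6, rhs=-3; c'=1/6, d'=-1/2
row 2: denom=4−1·1/6=23/6; d'=(12−1·-1/2)/(23/6)=75/23
row 3: denom=4−1·6/23=86/23; d'=(12−1·75/23)/(86/23)=201/86
back: M3=201/86
back: M2=75/23−6/23·201/86=114/43
back: M1=-1/2−1/6·114/43=-81/86
M: M0=0, M1=-81/86, M2=114/43, M3=201/86, M4=0
seg 0: a=0, c=M0/2=0, d=(M1−M0)/(6·2)=-27/344, b=Δ0−h0·(2M0+M1)/6=-8/43
seg 1: a=-1, c=M1/2=-81/172, d=(M2−M1)/(6·1)=103/172, b=Δ1−h1·(2M1+M2)/6=-97/86
seg 2: a=-2, c=M2/2=57/43, d=(M3−M2)/(6·1)=-9/172, b=Δ2−h2·(2M2+M3)/6=-47/172
seg 3: a=-1, c=M3/2=201/172, d=(M4−M3)/(6·1)=-67/172, b=Δ3−h3·(2M3+M4)/6=191/86
t_q=11/4 → seg 1, τ=3/4; S=-1+-97/86·τ+-81/172·τ²+103/172·τ³=-20455/11008

  seg 0: a=0 b=-8/43 c=0 d=-27/344
  seg 1: a=-1 b=-97/86 c=-81/172 d=103/172
  seg 2: a=-2 b=-47/172 c=57/43 d=-9/172
  seg 3: a=-1 b=191/86 c=201/172 d=-67/172
S(11/4) = -20455/11008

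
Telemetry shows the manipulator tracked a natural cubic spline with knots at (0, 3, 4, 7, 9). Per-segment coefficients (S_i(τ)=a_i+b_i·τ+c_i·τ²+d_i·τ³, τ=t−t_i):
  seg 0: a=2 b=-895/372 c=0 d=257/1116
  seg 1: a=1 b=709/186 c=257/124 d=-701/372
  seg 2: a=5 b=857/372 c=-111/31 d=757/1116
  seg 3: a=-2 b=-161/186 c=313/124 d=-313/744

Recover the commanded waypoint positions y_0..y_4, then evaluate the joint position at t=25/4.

y_0 = S_0(0) = a_0 = 2
y_1 = S_1(0) = a_1 = 1
y_2 = S_2(0) = a_2 = 5
y_3 = S_3(0) = a_3 = -2
y_4 = S_3(2) = 3
t_q=25/4 is in segment 2 (τ=9/4); S_2(τ)=-1723/7936

y_0=2 y_1=1 y_2=5 y_3=-2 y_4=3
S(25/4) = -1723/7936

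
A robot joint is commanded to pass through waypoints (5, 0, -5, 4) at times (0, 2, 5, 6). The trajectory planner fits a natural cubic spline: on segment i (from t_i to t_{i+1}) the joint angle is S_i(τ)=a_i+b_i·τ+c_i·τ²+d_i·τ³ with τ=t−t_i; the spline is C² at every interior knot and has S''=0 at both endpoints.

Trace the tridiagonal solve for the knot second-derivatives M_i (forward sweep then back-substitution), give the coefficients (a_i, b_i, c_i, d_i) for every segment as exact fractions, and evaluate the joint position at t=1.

  seg 0: a=5 b=-761/426 c=0 d=-38/213
  seg 1: a=0 b=-1673/426 c=-76/71 d=259/426
  seg 2: a=-5 b=1292/213 c=625/142 d=-625/426
S(1) = 431/142

Δ: Δ0=-5/2, Δ1=-5/3, Δ2=9
row 1: diag=10, rhs=5; c'=3/10, d'=1/2
row 2: denom=8−3·3/10=71/10; d'=(64−3·1/2)/(71/10)=625/71
back: M2=625/71
back: M1=1/2−3/10·625/71=-152/71
M: M0=0, M1=-152/71, M2=625/71, M3=0
seg 0: a=5, c=M0/2=0, d=(M1−M0)/(6·2)=-38/213, b=Δ0−h0·(2M0+M1)/6=-761/426
seg 1: a=0, c=M1/2=-76/71, d=(M2−M1)/(6·3)=259/426, b=Δ1−h1·(2M1+M2)/6=-1673/426
seg 2: a=-5, c=M2/2=625/142, d=(M3−M2)/(6·1)=-625/426, b=Δ2−h2·(2M2+M3)/6=1292/213
t_q=1 → seg 0, τ=1; S=5+-761/426·τ+0·τ²+-38/213·τ³=431/142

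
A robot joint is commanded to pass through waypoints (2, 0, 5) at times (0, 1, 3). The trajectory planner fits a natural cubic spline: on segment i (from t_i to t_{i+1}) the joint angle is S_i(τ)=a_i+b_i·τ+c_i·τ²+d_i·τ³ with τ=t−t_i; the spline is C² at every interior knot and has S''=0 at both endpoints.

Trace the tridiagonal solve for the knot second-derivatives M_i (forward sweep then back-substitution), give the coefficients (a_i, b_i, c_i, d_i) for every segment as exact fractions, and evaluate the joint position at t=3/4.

  seg 0: a=2 b=-11/4 c=0 d=3/4
  seg 1: a=0 b=-1/2 c=9/4 d=-3/8
S(3/4) = 65/256

Δ: Δ0=-2, Δ1=5/2
row 1: diag=6, rhs=27; c'=1/3, d'=9/2
back: M1=9/2
M: M0=0, M1=9/2, M2=0
seg 0: a=2, c=M0/2=0, d=(M1−M0)/(6·1)=3/4, b=Δ0−h0·(2M0+M1)/6=-11/4
seg 1: a=0, c=M1/2=9/4, d=(M2−M1)/(6·2)=-3/8, b=Δ1−h1·(2M1+M2)/6=-1/2
t_q=3/4 → seg 0, τ=3/4; S=2+-11/4·τ+0·τ²+3/4·τ³=65/256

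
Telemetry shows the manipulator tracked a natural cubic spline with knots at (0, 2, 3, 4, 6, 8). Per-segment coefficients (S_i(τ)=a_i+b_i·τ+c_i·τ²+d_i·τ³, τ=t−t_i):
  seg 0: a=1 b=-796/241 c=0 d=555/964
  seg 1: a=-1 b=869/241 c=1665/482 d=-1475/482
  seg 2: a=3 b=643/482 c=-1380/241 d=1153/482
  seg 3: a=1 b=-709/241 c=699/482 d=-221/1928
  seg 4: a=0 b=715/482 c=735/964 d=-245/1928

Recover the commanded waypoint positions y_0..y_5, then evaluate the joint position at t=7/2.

y_0=1 y_1=-1 y_2=3 y_3=1 y_4=0 y_5=5
S(7/2) = 9773/3856

y_0 = S_0(0) = a_0 = 1
y_1 = S_1(0) = a_1 = -1
y_2 = S_2(0) = a_2 = 3
y_3 = S_3(0) = a_3 = 1
y_4 = S_4(0) = a_4 = 0
y_5 = S_4(2) = 5
t_q=7/2 is in segment 2 (τ=1/2); S_2(τ)=9773/3856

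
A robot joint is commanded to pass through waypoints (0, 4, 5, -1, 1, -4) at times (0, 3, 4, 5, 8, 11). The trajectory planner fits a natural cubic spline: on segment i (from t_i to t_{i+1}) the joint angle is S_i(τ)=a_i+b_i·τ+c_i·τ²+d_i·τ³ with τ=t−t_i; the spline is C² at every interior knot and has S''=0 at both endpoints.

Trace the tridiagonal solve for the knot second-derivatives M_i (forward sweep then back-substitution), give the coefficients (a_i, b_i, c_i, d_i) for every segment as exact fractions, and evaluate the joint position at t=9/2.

  seg 0: a=0 b=572/867 c=0 d=584/7803
  seg 1: a=4 b=2324/867 c=584/867 d=-2041/867
  seg 2: a=5 b=-877/289 c=-5539/867 d=2968/867
  seg 3: a=-1 b=-4805/867 c=3365/867 d=-4712/7803
  seg 4: a=1 b=1249/867 c=-449/289 d=449/2601
S(9/2) = 8023/3468

Δ: Δ0=4/3, Δ1=1, Δ2=-6, Δ3=2/3, Δ4=-5/3
row 1: diag=8, rhs=-2; c'=1/8, d'=-1/4
row 2: denom=4−1·1/8=31/8; d'=(-42−1·-1/4)/(31/8)=-334/31
row 3: denom=8−1·8/31=240/31; d'=(40−1·-334/31)/(240/31)=787/120
row 4: denom=12−3·31/80=867/80; d'=(-14−3·787/120)/(867/80)=-898/289
back: M4=-898/289
back: M3=787/120−31/80·-898/289=6730/867
back: M2=-334/31−8/31·6730/867=-11078/867
back: M1=-1/4−1/8·-11078/867=1168/867
M: M0=0, M1=1168/867, M2=-11078/867, M3=6730/867, M4=-898/289, M5=0
seg 0: a=0, c=M0/2=0, d=(M1−M0)/(6·3)=584/7803, b=Δ0−h0·(2M0+M1)/6=572/867
seg 1: a=4, c=M1/2=584/867, d=(M2−M1)/(6·1)=-2041/867, b=Δ1−h1·(2M1+M2)/6=2324/867
seg 2: a=5, c=M2/2=-5539/867, d=(M3−M2)/(6·1)=2968/867, b=Δ2−h2·(2M2+M3)/6=-877/289
seg 3: a=-1, c=M3/2=3365/867, d=(M4−M3)/(6·3)=-4712/7803, b=Δ3−h3·(2M3+M4)/6=-4805/867
seg 4: a=1, c=M4/2=-449/289, d=(M5−M4)/(6·3)=449/2601, b=Δ4−h4·(2M4+M5)/6=1249/867
t_q=9/2 → seg 2, τ=1/2; S=5+-877/289·τ+-5539/867·τ²+2968/867·τ³=8023/3468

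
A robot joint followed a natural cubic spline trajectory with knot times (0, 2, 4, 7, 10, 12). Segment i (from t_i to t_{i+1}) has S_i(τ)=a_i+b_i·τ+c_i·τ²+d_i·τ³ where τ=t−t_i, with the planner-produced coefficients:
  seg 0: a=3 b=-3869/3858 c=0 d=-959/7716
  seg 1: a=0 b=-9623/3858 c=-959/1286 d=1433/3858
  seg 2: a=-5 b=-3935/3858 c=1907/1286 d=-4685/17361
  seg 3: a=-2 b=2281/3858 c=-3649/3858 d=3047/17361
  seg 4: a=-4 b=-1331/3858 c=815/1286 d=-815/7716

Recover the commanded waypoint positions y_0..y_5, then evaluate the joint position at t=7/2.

y_0=3 y_1=0 y_2=-5 y_3=-2 y_4=-4 y_5=-3
S(7/2) = -42857/10288

y_0 = S_0(0) = a_0 = 3
y_1 = S_1(0) = a_1 = 0
y_2 = S_2(0) = a_2 = -5
y_3 = S_3(0) = a_3 = -2
y_4 = S_4(0) = a_4 = -4
y_5 = S_4(2) = -3
t_q=7/2 is in segment 1 (τ=3/2); S_1(τ)=-42857/10288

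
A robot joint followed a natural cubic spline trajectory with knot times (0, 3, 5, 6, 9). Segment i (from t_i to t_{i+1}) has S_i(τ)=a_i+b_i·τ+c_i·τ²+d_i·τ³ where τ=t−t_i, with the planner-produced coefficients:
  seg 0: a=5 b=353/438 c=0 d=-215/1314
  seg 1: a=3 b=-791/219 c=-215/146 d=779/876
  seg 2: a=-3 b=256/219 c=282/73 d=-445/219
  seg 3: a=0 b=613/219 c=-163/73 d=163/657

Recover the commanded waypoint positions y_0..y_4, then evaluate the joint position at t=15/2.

y_0 = S_0(0) = a_0 = 5
y_1 = S_1(0) = a_1 = 3
y_2 = S_2(0) = a_2 = -3
y_3 = S_3(0) = a_3 = 0
y_4 = S_3(3) = -5
t_q=15/2 is in segment 3 (τ=3/2); S_3(τ)=7/584

y_0=5 y_1=3 y_2=-3 y_3=0 y_4=-5
S(15/2) = 7/584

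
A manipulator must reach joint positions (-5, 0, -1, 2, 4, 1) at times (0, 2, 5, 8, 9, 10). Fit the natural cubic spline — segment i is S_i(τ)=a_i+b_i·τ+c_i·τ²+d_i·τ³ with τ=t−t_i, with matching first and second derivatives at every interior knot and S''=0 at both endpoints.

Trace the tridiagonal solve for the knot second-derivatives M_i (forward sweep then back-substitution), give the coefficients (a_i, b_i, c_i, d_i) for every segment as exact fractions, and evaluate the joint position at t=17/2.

Δ: Δ0=5/2, Δ1=-1/3, Δ2=1, Δ3=2, Δ4=-3
row 1: diag=10, rhs=-17; c'=3/10, d'=-17/10
row 2: denom=12−3·3/10=111/10; d'=(8−3·-17/10)/(111/10)=131/111
row 3: denom=8−3·10/37=266/37; d'=(6−3·131/111)/(266/37)=13/38
row 4: denom=4−1·37/266=1027/266; d'=(-30−1·13/38)/(1027/266)=-8071/1027
back: M4=-8071/1027
back: M3=13/38−37/266·-8071/1027=1474/1027
back: M2=131/111−10/37·1474/1027=2441/3081
back: M1=-17/10−3/10·2441/3081=-1990/1027
M: M0=0, M1=-1990/1027, M2=2441/3081, M3=1474/1027, M4=-8071/1027, M5=0
seg 0: a=-5, c=M0/2=0, d=(M1−M0)/(6·2)=-995/6162, b=Δ0−h0·(2M0+M1)/6=19385/6162
seg 1: a=0, c=M1/2=-995/1027, d=(M2−M1)/(6·3)=647/4266, b=Δ1−h1·(2M1+M2)/6=7445/6162
seg 2: a=-1, c=M2/2=2441/6162, d=(M3−M2)/(6·3)=1981/55458, b=Δ2−h2·(2M2+M3)/6=-1571/3081
seg 3: a=2, c=M3/2=737/1027, d=(M4−M3)/(6·1)=-9545/6162, b=Δ3−h3·(2M3+M4)/6=17447/6162
seg 4: a=4, c=M4/2=-8071/2054, d=(M5−M4)/(6·1)=8071/6162, b=Δ4−h4·(2M4+M5)/6=-1172/3081
t_q=17/2 → seg 3, τ=1/2; S=2+17447/6162·τ+737/1027·τ²+-9545/6162·τ³=55893/16432

  seg 0: a=-5 b=19385/6162 c=0 d=-995/6162
  seg 1: a=0 b=7445/6162 c=-995/1027 d=647/4266
  seg 2: a=-1 b=-1571/3081 c=2441/6162 d=1981/55458
  seg 3: a=2 b=17447/6162 c=737/1027 d=-9545/6162
  seg 4: a=4 b=-1172/3081 c=-8071/2054 d=8071/6162
S(17/2) = 55893/16432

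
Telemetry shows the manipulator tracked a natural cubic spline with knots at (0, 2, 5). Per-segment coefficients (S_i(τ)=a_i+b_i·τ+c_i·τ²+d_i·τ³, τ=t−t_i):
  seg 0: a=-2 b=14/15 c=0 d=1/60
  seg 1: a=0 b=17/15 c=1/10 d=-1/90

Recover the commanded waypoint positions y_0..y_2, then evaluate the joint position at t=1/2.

y_0=-2 y_1=0 y_2=4
S(1/2) = -49/32

y_0 = S_0(0) = a_0 = -2
y_1 = S_1(0) = a_1 = 0
y_2 = S_1(3) = 4
t_q=1/2 is in segment 0 (τ=1/2); S_0(τ)=-49/32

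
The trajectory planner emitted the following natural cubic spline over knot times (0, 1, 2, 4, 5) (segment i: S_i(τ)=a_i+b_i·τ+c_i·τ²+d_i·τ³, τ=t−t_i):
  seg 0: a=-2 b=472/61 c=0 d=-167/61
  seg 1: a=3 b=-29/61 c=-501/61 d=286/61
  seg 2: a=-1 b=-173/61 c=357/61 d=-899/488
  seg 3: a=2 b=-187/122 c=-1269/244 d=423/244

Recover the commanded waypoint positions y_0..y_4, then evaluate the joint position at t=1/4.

y_0=-2 y_1=3 y_2=-1 y_3=2 y_4=-3
S(1/4) = -423/3904

y_0 = S_0(0) = a_0 = -2
y_1 = S_1(0) = a_1 = 3
y_2 = S_2(0) = a_2 = -1
y_3 = S_3(0) = a_3 = 2
y_4 = S_3(1) = -3
t_q=1/4 is in segment 0 (τ=1/4); S_0(τ)=-423/3904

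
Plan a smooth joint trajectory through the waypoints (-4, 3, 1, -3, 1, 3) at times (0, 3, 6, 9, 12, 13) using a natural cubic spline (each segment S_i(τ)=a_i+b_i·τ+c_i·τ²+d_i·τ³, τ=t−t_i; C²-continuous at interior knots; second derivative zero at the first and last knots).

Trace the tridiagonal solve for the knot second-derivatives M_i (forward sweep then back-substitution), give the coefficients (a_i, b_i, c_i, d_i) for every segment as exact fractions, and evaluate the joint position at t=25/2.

Δ: Δ0=7/3, Δ1=-2/3, Δ2=-4/3, Δ3=4/3, Δ4=2
row 1: diag=12, rhs=-18; c'=1/4, d'=-3/2
row 2: denom=12−3·1/4=45/4; d'=(-4−3·-3/2)/(45/4)=2/45
row 3: denom=12−3·4/15=56/5; d'=(16−3·2/45)/(56/5)=17/12
row 4: denom=8−3·15/56=403/56; d'=(4−3·17/12)/(403/56)=-14/403
back: M4=-14/403
back: M3=17/12−15/56·-14/403=1724/1209
back: M2=2/45−4/15·1724/1209=-406/1209
back: M1=-3/2−1/4·-406/1209=-1712/1209
M: M0=0, M1=-1712/1209, M2=-406/1209, M3=1724/1209, M4=-14/403, M5=0
seg 0: a=-4, c=M0/2=0, d=(M1−M0)/(6·3)=-856/10881, b=Δ0−h0·(2M0+M1)/6=3677/1209
seg 1: a=3, c=M1/2=-856/1209, d=(M2−M1)/(6·3)=653/10881, b=Δ1−h1·(2M1+M2)/6=1109/1209
seg 2: a=1, c=M2/2=-203/1209, d=(M3−M2)/(6·3)=355/3627, b=Δ2−h2·(2M2+M3)/6=-2068/1209
seg 3: a=-3, c=M3/2=862/1209, d=(M4−M3)/(6·3)=-883/10881, b=Δ3−h3·(2M3+M4)/6=-7/93
seg 4: a=1, c=M4/2=-7/403, d=(M5−M4)/(6·1)=7/1209, b=Δ4−h4·(2M4+M5)/6=2432/1209
t_q=25/2 → seg 4, τ=1/2; S=1+2432/1209·τ+-7/403·τ²+7/1209·τ³=6455/3224

  seg 0: a=-4 b=3677/1209 c=0 d=-856/10881
  seg 1: a=3 b=1109/1209 c=-856/1209 d=653/10881
  seg 2: a=1 b=-2068/1209 c=-203/1209 d=355/3627
  seg 3: a=-3 b=-7/93 c=862/1209 d=-883/10881
  seg 4: a=1 b=2432/1209 c=-7/403 d=7/1209
S(25/2) = 6455/3224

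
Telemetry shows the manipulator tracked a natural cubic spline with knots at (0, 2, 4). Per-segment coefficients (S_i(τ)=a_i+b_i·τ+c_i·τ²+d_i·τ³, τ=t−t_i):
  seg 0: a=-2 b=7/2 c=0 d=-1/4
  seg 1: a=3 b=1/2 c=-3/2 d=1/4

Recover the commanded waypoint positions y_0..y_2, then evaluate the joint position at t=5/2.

y_0 = S_0(0) = a_0 = -2
y_1 = S_1(0) = a_1 = 3
y_2 = S_1(2) = 0
t_q=5/2 is in segment 1 (τ=1/2); S_1(τ)=93/32

y_0=-2 y_1=3 y_2=0
S(5/2) = 93/32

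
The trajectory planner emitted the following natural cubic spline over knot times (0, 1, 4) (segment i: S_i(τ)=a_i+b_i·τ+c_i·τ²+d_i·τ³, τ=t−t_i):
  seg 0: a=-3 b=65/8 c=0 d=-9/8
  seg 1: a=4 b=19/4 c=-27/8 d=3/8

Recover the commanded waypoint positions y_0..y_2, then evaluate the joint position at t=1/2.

y_0=-3 y_1=4 y_2=-2
S(1/2) = 59/64

y_0 = S_0(0) = a_0 = -3
y_1 = S_1(0) = a_1 = 4
y_2 = S_1(3) = -2
t_q=1/2 is in segment 0 (τ=1/2); S_0(τ)=59/64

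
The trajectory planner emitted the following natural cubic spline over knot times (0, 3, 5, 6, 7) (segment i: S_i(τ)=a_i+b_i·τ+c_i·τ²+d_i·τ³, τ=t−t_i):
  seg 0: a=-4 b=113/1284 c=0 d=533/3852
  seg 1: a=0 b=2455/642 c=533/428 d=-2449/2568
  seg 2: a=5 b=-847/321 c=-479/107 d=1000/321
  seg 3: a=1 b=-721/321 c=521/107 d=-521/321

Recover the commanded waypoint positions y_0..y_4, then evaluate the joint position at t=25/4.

y_0 = S_0(0) = a_0 = -4
y_1 = S_1(0) = a_1 = 0
y_2 = S_2(0) = a_2 = 5
y_3 = S_3(0) = a_3 = 1
y_4 = S_3(1) = 2
t_q=25/4 is in segment 3 (τ=1/4); S_3(τ)=4913/6848

y_0=-4 y_1=0 y_2=5 y_3=1 y_4=2
S(25/4) = 4913/6848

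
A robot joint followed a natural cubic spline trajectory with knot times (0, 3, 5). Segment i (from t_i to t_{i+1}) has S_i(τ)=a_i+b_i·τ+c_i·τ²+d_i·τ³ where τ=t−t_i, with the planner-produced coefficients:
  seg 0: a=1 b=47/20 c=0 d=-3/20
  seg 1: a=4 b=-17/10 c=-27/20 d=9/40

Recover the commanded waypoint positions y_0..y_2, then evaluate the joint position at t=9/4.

y_0 = S_0(0) = a_0 = 1
y_1 = S_1(0) = a_1 = 4
y_2 = S_1(2) = -3
t_q=9/4 is in segment 0 (τ=9/4); S_0(τ)=5861/1280

y_0=1 y_1=4 y_2=-3
S(9/4) = 5861/1280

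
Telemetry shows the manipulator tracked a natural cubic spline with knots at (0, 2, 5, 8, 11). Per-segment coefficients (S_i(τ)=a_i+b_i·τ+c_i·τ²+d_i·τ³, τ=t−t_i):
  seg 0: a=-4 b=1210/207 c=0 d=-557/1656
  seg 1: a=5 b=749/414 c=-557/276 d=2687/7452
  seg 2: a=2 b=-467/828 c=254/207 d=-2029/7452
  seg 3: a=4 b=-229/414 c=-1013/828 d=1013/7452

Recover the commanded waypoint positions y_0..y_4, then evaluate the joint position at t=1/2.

y_0=-4 y_1=5 y_2=2 y_3=4 y_4=-5
S(1/2) = -4943/4416

y_0 = S_0(0) = a_0 = -4
y_1 = S_1(0) = a_1 = 5
y_2 = S_2(0) = a_2 = 2
y_3 = S_3(0) = a_3 = 4
y_4 = S_3(3) = -5
t_q=1/2 is in segment 0 (τ=1/2); S_0(τ)=-4943/4416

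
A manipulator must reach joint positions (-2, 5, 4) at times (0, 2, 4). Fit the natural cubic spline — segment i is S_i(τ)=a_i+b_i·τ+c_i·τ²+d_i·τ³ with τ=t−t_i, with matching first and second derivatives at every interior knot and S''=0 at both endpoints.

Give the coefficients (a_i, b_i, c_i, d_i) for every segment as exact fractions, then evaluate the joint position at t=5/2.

  seg 0: a=-2 b=9/2 c=0 d=-1/4
  seg 1: a=5 b=3/2 c=-3/2 d=1/4
S(5/2) = 173/32

Δ: Δ0=7/2, Δ1=-1/2
row 1: diag=8, rhs=-24; c'=1/4, d'=-3
back: M1=-3
M: M0=0, M1=-3, M2=0
seg 0: a=-2, c=M0/2=0, d=(M1−M0)/(6·2)=-1/4, b=Δ0−h0·(2M0+M1)/6=9/2
seg 1: a=5, c=M1/2=-3/2, d=(M2−M1)/(6·2)=1/4, b=Δ1−h1·(2M1+M2)/6=3/2
t_q=5/2 → seg 1, τ=1/2; S=5+3/2·τ+-3/2·τ²+1/4·τ³=173/32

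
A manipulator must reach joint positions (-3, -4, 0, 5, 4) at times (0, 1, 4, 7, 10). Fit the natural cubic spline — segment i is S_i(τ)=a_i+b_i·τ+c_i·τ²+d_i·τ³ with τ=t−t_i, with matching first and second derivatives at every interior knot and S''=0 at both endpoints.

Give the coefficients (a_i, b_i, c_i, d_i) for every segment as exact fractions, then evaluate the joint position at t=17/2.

Δ: Δ0=-1, Δ1=4/3, Δ2=5/3, Δ3=-1/3
row 1: diag=8, rhs=14; c'=3/8, d'=7/4
row 2: denom=12−3·3/8=87/8; d'=(2−3·7/4)/(87/8)=-26/87
row 3: denom=12−3·8/29=324/29; d'=(-12−3·-26/87)/(324/29)=-161/162
back: M3=-161/162
back: M2=-26/87−8/29·-161/162=-2/81
back: M1=7/4−3/8·-2/81=95/54
M: M0=0, M1=95/54, M2=-2/81, M3=-161/162, M4=0
seg 0: a=-3, c=M0/2=0, d=(M1−M0)/(6·1)=95/324, b=Δ0−h0·(2M0+M1)/6=-419/324
seg 1: a=-4, c=M1/2=95/108, d=(M2−M1)/(6·3)=-289/2916, b=Δ1−h1·(2M1+M2)/6=-67/162
seg 2: a=0, c=M2/2=-1/81, d=(M3−M2)/(6·3)=-157/2916, b=Δ2−h2·(2M2+M3)/6=709/324
seg 3: a=5, c=M3/2=-161/324, d=(M4−M3)/(6·3)=161/2916, b=Δ3−h3·(2M3+M4)/6=107/162
t_q=17/2 → seg 3, τ=3/2; S=5+107/162·τ+-161/324·τ²+161/2916·τ³=1457/288

  seg 0: a=-3 b=-419/324 c=0 d=95/324
  seg 1: a=-4 b=-67/162 c=95/108 d=-289/2916
  seg 2: a=0 b=709/324 c=-1/81 d=-157/2916
  seg 3: a=5 b=107/162 c=-161/324 d=161/2916
S(17/2) = 1457/288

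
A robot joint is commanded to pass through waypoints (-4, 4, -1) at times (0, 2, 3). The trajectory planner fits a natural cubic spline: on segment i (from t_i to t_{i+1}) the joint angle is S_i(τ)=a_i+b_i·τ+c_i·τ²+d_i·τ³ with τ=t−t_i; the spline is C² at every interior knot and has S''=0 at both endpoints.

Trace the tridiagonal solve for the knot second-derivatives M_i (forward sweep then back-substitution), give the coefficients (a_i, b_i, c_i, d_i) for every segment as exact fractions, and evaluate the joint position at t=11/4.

Δ: Δ0=4, Δ1=-5
row 1: diag=6, rhs=-54; c'=1/6, d'=-9
back: M1=-9
M: M0=0, M1=-9, M2=0
seg 0: a=-4, c=M0/2=0, d=(M1−M0)/(6·2)=-3/4, b=Δ0−h0·(2M0+M1)/6=7
seg 1: a=4, c=M1/2=-9/2, d=(M2−M1)/(6·1)=3/2, b=Δ1−h1·(2M1+M2)/6=-2
t_q=11/4 → seg 1, τ=3/4; S=4+-2·τ+-9/2·τ²+3/2·τ³=77/128

  seg 0: a=-4 b=7 c=0 d=-3/4
  seg 1: a=4 b=-2 c=-9/2 d=3/2
S(11/4) = 77/128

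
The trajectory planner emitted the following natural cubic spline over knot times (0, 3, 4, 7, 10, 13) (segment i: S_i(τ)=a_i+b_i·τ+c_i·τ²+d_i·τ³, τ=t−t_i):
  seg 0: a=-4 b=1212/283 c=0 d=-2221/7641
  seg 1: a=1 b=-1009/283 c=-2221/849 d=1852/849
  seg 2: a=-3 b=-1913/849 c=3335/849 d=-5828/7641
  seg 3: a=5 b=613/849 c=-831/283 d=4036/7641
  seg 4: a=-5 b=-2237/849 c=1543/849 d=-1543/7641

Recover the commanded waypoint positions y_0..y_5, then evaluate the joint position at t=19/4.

y_0 = S_0(0) = a_0 = -4
y_1 = S_1(0) = a_1 = 1
y_2 = S_2(0) = a_2 = -3
y_3 = S_3(0) = a_3 = 5
y_4 = S_4(0) = a_4 = -5
y_5 = S_4(3) = -2
t_q=19/4 is in segment 2 (τ=3/4); S_2(τ)=-793/283

y_0=-4 y_1=1 y_2=-3 y_3=5 y_4=-5 y_5=-2
S(19/4) = -793/283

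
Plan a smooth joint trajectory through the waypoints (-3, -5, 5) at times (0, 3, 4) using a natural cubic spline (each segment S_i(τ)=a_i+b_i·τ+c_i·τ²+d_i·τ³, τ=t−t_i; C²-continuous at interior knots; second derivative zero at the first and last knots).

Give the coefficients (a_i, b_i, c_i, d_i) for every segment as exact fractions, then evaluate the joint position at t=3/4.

Δ: Δ0=-2/3, Δ1=10
row 1: diag=8, rhs=64; c'=1/8, d'=8
back: M1=8
M: M0=0, M1=8, M2=0
seg 0: a=-3, c=M0/2=0, d=(M1−M0)/(6·3)=4/9, b=Δ0−h0·(2M0+M1)/6=-14/3
seg 1: a=-5, c=M1/2=4, d=(M2−M1)/(6·1)=-4/3, b=Δ1−h1·(2M1+M2)/6=22/3
t_q=3/4 → seg 0, τ=3/4; S=-3+-14/3·τ+0·τ²+4/9·τ³=-101/16

  seg 0: a=-3 b=-14/3 c=0 d=4/9
  seg 1: a=-5 b=22/3 c=4 d=-4/3
S(3/4) = -101/16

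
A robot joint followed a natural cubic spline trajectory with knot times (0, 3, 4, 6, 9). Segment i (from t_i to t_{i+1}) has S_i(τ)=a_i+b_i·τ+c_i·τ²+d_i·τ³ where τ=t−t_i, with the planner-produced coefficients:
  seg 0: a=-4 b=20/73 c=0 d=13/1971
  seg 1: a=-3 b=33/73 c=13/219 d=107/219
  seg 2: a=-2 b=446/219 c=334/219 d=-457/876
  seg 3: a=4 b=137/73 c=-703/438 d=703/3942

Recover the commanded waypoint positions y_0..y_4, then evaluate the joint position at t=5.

y_0=-4 y_1=-3 y_2=-2 y_3=4 y_4=0
S(5) = 911/876

y_0 = S_0(0) = a_0 = -4
y_1 = S_1(0) = a_1 = -3
y_2 = S_2(0) = a_2 = -2
y_3 = S_3(0) = a_3 = 4
y_4 = S_3(3) = 0
t_q=5 is in segment 2 (τ=1); S_2(τ)=911/876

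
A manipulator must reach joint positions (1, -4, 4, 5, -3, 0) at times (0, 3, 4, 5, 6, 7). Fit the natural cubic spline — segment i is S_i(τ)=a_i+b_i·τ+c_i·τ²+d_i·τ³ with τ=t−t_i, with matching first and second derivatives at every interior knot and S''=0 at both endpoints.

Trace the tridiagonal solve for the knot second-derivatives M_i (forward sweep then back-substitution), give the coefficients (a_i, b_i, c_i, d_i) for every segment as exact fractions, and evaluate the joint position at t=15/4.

Δ: Δ0=-5/3, Δ1=8, Δ2=1, Δ3=-8, Δ4=3
row 1: diag=8, rhs=58; c'=1/8, d'=29/4
row 2: denom=4−1·1/8=31/8; d'=(-42−1·29/4)/(31/8)=-394/31
row 3: denom=4−1·8/31=116/31; d'=(-54−1·-394/31)/(116/31)=-320/29
row 4: denom=4−1·31/116=433/116; d'=(66−1·-320/29)/(433/116)=8936/433
back: M4=8936/433
back: M3=-320/29−31/116·8936/433=-7166/433
back: M2=-394/31−8/31·-7166/433=-3654/433
back: M1=29/4−1/8·-3654/433=3596/433
M: M0=0, M1=3596/433, M2=-3654/433, M3=-7166/433, M4=8936/433, M5=0
seg 0: a=1, c=M0/2=0, d=(M1−M0)/(6·3)=1798/3897, b=Δ0−h0·(2M0+M1)/6=-7559/1299
seg 1: a=-4, c=M1/2=1798/433, d=(M2−M1)/(6·1)=-3625/1299, b=Δ1−h1·(2M1+M2)/6=8623/1299
seg 2: a=4, c=M2/2=-1827/433, d=(M3−M2)/(6·1)=-1756/1299, b=Δ2−h2·(2M2+M3)/6=8536/1299
seg 3: a=5, c=M3/2=-3583/433, d=(M4−M3)/(6·1)=8051/1299, b=Δ3−h3·(2M3+M4)/6=-7694/1299
seg 4: a=-3, c=M4/2=4468/433, d=(M5−M4)/(6·1)=-4468/1299, b=Δ4−h4·(2M4+M5)/6=-5039/1299
t_q=15/4 → seg 1, τ=3/4; S=-4+8623/1299·τ+1798/433·τ²+-3625/1299·τ³=59223/27712

  seg 0: a=1 b=-7559/1299 c=0 d=1798/3897
  seg 1: a=-4 b=8623/1299 c=1798/433 d=-3625/1299
  seg 2: a=4 b=8536/1299 c=-1827/433 d=-1756/1299
  seg 3: a=5 b=-7694/1299 c=-3583/433 d=8051/1299
  seg 4: a=-3 b=-5039/1299 c=4468/433 d=-4468/1299
S(15/4) = 59223/27712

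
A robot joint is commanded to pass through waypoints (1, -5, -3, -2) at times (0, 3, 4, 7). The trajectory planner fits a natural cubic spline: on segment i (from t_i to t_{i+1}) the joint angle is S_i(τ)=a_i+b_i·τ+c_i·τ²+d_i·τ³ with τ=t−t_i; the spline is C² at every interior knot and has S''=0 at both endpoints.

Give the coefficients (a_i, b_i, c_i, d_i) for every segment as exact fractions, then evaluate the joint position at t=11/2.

Δ: Δ0=-2, Δ1=2, Δ2=1/3
row 1: diag=8, rhs=24; c'=1/8, d'=3
row 2: denom=8−1·1/8=63/8; d'=(-10−1·3)/(63/8)=-104/63
back: M2=-104/63
back: M1=3−1/8·-104/63=202/63
M: M0=0, M1=202/63, M2=-104/63, M3=0
seg 0: a=1, c=M0/2=0, d=(M1−M0)/(6·3)=101/567, b=Δ0−h0·(2M0+M1)/6=-227/63
seg 1: a=-5, c=M1/2=101/63, d=(M2−M1)/(6·1)=-17/21, b=Δ1−h1·(2M1+M2)/6=76/63
seg 2: a=-3, c=M2/2=-52/63, d=(M3−M2)/(6·3)=52/567, b=Δ2−h2·(2M2+M3)/6=125/63
t_q=11/2 → seg 2, τ=3/2; S=-3+125/63·τ+-52/63·τ²+52/567·τ³=-11/7

  seg 0: a=1 b=-227/63 c=0 d=101/567
  seg 1: a=-5 b=76/63 c=101/63 d=-17/21
  seg 2: a=-3 b=125/63 c=-52/63 d=52/567
S(11/2) = -11/7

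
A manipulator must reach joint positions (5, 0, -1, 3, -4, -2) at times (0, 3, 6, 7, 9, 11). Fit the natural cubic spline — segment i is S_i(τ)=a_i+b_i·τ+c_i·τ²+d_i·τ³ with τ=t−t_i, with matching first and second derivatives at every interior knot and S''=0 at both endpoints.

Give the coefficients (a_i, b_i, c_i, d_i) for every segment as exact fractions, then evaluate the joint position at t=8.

  seg 0: a=5 b=-1753/1244 c=0 d=-961/33588
  seg 1: a=0 b=-1357/622 c=-961/3732 d=9781/33588
  seg 2: a=-1 b=5145/1244 c=735/311 d=-3109/1244
  seg 3: a=3 b=849/622 c=-6387/1244 d=3361/2488
  seg 4: a=-4 b=-921/311 c=924/311 d=-154/311
S(8) = 1447/2488

Δ: Δ0=-5/3, Δ1=-1/3, Δ2=4, Δ3=-7/2, Δ4=1
row 1: diag=12, rhs=8; c'=1/4, d'=2/3
row 2: denom=8−3·1/4=29/4; d'=(26−3·2/3)/(29/4)=96/29
row 3: denom=6−1·4/29=170/29; d'=(-45−1·96/29)/(170/29)=-1401/170
row 4: denom=8−2·29/85=622/85; d'=(27−2·-1401/170)/(622/85)=1848/311
back: M4=1848/311
back: M3=-1401/170−29/85·1848/311=-6387/622
back: M2=96/29−4/29·-6387/622=1470/311
back: M1=2/3−1/4·1470/311=-961/1866
M: M0=0, M1=-961/1866, M2=1470/311, M3=-6387/622, M4=1848/311, M5=0
seg 0: a=5, c=M0/2=0, d=(M1−M0)/(6·3)=-961/33588, b=Δ0−h0·(2M0+M1)/6=-1753/1244
seg 1: a=0, c=M1/2=-961/3732, d=(M2−M1)/(6·3)=9781/33588, b=Δ1−h1·(2M1+M2)/6=-1357/622
seg 2: a=-1, c=M2/2=735/311, d=(M3−M2)/(6·1)=-3109/1244, b=Δ2−h2·(2M2+M3)/6=5145/1244
seg 3: a=3, c=M3/2=-6387/1244, d=(M4−M3)/(6·2)=3361/2488, b=Δ3−h3·(2M3+M4)/6=849/622
seg 4: a=-4, c=M4/2=924/311, d=(M5−M4)/(6·2)=-154/311, b=Δ4−h4·(2M4+M5)/6=-921/311
t_q=8 → seg 3, τ=1; S=3+849/622·τ+-6387/1244·τ²+3361/2488·τ³=1447/2488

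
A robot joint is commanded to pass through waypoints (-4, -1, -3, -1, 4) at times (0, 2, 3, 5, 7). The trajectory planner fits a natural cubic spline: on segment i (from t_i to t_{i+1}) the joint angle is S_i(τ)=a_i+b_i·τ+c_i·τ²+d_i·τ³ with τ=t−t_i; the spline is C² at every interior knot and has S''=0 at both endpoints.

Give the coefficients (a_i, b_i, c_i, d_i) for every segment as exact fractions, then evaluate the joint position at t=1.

  seg 0: a=-4 b=367/128 c=0 d=-175/512
  seg 1: a=-1 b=-79/64 c=-525/256 d=329/256
  seg 2: a=-3 b=-379/256 c=231/128 d=-289/1024
  seg 3: a=-1 b=301/128 c=57/512 d=-19/1024
S(1) = -755/512

Δ: Δ0=3/2, Δ1=-2, Δ2=1, Δ3=5/2
row 1: diag=6, rhs=-21; c'=1/6, d'=-7/2
row 2: denom=6−1·1/6=35/6; d'=(18−1·-7/2)/(35/6)=129/35
row 3: denom=8−2·12/35=256/35; d'=(9−2·129/35)/(256/35)=57/256
back: M3=57/256
back: M2=129/35−12/35·57/256=231/64
back: M1=-7/2−1/6·231/64=-525/128
M: M0=0, M1=-525/128, M2=231/64, M3=57/256, M4=0
seg 0: a=-4, c=M0/2=0, d=(M1−M0)/(6·2)=-175/512, b=Δ0−h0·(2M0+M1)/6=367/128
seg 1: a=-1, c=M1/2=-525/256, d=(M2−M1)/(6·1)=329/256, b=Δ1−h1·(2M1+M2)/6=-79/64
seg 2: a=-3, c=M2/2=231/128, d=(M3−M2)/(6·2)=-289/1024, b=Δ2−h2·(2M2+M3)/6=-379/256
seg 3: a=-1, c=M3/2=57/512, d=(M4−M3)/(6·2)=-19/1024, b=Δ3−h3·(2M3+M4)/6=301/128
t_q=1 → seg 0, τ=1; S=-4+367/128·τ+0·τ²+-175/512·τ³=-755/512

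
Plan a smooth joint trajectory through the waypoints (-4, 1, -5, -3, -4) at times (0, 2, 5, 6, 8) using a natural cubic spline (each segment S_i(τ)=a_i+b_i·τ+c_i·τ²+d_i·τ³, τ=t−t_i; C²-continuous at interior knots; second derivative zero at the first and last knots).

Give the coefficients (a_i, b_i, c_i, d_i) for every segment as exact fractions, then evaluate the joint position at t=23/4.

Δ: Δ0=5/2, Δ1=-2, Δ2=2, Δ3=-1/2
row 1: diag=10, rhs=-27; c'=3/10, d'=-27/10
row 2: denom=8−3·3/10=71/10; d'=(24−3·-27/10)/(71/10)=321/71
row 3: denom=6−1·10/71=416/71; d'=(-15−1·321/71)/(416/71)=-693/208
back: M3=-693/208
back: M2=321/71−10/71·-693/208=519/104
back: M1=-27/10−3/10·519/104=-873/208
M: M0=0, M1=-873/208, M2=519/104, M3=-693/208, M4=0
seg 0: a=-4, c=M0/2=0, d=(M1−M0)/(6·2)=-291/832, b=Δ0−h0·(2M0+M1)/6=811/208
seg 1: a=1, c=M1/2=-873/416, d=(M2−M1)/(6·3)=49/96, b=Δ1−h1·(2M1+M2)/6=-31/104
seg 2: a=-5, c=M2/2=519/208, d=(M3−M2)/(6·1)=-577/416, b=Δ2−h2·(2M2+M3)/6=371/416
seg 3: a=-3, c=M3/2=-693/416, d=(M4−M3)/(6·2)=231/832, b=Δ3−h3·(2M3+M4)/6=179/104
t_q=23/4 → seg 2, τ=3/4; S=-5+371/416·τ+519/208·τ²+-577/416·τ³=-93523/26624

  seg 0: a=-4 b=811/208 c=0 d=-291/832
  seg 1: a=1 b=-31/104 c=-873/416 d=49/96
  seg 2: a=-5 b=371/416 c=519/208 d=-577/416
  seg 3: a=-3 b=179/104 c=-693/416 d=231/832
S(23/4) = -93523/26624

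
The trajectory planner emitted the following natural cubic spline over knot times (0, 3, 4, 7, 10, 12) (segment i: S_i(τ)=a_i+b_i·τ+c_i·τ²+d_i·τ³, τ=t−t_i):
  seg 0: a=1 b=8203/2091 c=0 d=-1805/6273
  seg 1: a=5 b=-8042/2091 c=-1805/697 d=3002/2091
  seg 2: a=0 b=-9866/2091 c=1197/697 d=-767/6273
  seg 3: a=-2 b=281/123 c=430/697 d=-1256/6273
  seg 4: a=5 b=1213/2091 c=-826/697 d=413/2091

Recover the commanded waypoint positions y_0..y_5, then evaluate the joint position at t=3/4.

y_0=1 y_1=5 y_2=0 y_3=-2 y_4=5 y_5=3
S(3/4) = 170441/44608

y_0 = S_0(0) = a_0 = 1
y_1 = S_1(0) = a_1 = 5
y_2 = S_2(0) = a_2 = 0
y_3 = S_3(0) = a_3 = -2
y_4 = S_4(0) = a_4 = 5
y_5 = S_4(2) = 3
t_q=3/4 is in segment 0 (τ=3/4); S_0(τ)=170441/44608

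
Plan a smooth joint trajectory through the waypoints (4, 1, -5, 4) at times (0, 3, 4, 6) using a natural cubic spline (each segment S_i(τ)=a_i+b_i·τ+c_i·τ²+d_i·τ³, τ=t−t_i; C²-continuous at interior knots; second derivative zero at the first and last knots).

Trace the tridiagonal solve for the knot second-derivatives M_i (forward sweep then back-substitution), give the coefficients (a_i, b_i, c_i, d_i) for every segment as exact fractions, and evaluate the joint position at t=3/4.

Δ: Δ0=-1, Δ1=-6, Δ2=9/2
row 1: diag=8, rhs=-30; c'=1/8, d'=-15/4
row 2: denom=6−1·1/8=47/8; d'=(63−1·-15/4)/(47/8)=534/47
back: M2=534/47
back: M1=-15/4−1/8·534/47=-243/47
M: M0=0, M1=-243/47, M2=534/47, M3=0
seg 0: a=4, c=M0/2=0, d=(M1−M0)/(6·3)=-27/94, b=Δ0−h0·(2M0+M1)/6=149/94
seg 1: a=1, c=M1/2=-243/94, d=(M2−M1)/(6·1)=259/94, b=Δ1−h1·(2M1+M2)/6=-290/47
seg 2: a=-5, c=M2/2=267/47, d=(M3−M2)/(6·2)=-89/94, b=Δ2−h2·(2M2+M3)/6=-289/94
t_q=3/4 → seg 0, τ=3/4; S=4+149/94·τ+0·τ²+-27/94·τ³=30487/6016

  seg 0: a=4 b=149/94 c=0 d=-27/94
  seg 1: a=1 b=-290/47 c=-243/94 d=259/94
  seg 2: a=-5 b=-289/94 c=267/47 d=-89/94
S(3/4) = 30487/6016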